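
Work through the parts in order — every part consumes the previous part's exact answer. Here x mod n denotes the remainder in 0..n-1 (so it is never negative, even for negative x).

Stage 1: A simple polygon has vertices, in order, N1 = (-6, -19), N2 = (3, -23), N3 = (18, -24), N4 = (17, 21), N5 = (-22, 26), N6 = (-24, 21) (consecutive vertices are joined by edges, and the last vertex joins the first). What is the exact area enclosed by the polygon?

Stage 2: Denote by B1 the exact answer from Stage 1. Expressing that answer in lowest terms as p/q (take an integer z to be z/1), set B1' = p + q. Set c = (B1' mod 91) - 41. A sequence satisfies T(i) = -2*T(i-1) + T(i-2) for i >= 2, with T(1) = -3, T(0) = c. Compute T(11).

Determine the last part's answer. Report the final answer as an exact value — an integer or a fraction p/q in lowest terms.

-64783

Stage 1: cross terms: (-6*-23 - 3*-19)=195, (3*-24 - 18*-23)=342, (18*21 - 17*-24)=786, (17*26 - -22*21)=904, (-22*21 - -24*26)=162, (-24*-19 - -6*21)=582; twice the area = |2971| = 2971; area = 2971/2; answer 2971/2
Stage 2: B1 = 2971/2; threaded value p + q = 2973; c = 20; T(2) = -2*(-3) + 1*(20) = 26; iterating: T(2)=26, T(3)=-55, T(4)=136, T(5)=-327, T(6)=790, T(7)=-1907, T(8)=4604, T(9)=-11115, T(10)=26834, T(11)=-64783; answer -64783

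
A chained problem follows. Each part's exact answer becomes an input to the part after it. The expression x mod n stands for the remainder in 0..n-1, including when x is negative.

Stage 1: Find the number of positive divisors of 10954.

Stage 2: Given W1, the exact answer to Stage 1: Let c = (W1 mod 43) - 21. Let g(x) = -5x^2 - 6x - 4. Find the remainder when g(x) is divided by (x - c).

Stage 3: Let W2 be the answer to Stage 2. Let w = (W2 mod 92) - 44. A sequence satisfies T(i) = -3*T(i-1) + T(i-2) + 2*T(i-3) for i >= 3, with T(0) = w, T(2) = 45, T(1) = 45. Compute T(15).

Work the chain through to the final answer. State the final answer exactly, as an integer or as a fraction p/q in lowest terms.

-125543448

Stage 1: 10954 = 2 * 5477; number of divisors = (1+1) * (1+1) = 4; answer 4
Stage 2: W1 = 4; c = -17; remainder = value at the root: -5*(-17)^2 - 6*(-17)^1 - 4 = (-1445) + (102) + (-4) = -1347; answer -1347
Stage 3: W2 = -1347; w = -11; T(3) = -3*(45) + 1*(45) + 2*(-11) = -112; iterating: T(3)=-112, T(4)=471, T(5)=-1435, T(6)=4552, T(7)=-14149, T(8)=44129, T(9)=-137432, T(10)=428127, T(11)=-1333555, T(12)=4153928, T(13)=-12939085, T(14)=40304073, T(15)=-125543448; answer -125543448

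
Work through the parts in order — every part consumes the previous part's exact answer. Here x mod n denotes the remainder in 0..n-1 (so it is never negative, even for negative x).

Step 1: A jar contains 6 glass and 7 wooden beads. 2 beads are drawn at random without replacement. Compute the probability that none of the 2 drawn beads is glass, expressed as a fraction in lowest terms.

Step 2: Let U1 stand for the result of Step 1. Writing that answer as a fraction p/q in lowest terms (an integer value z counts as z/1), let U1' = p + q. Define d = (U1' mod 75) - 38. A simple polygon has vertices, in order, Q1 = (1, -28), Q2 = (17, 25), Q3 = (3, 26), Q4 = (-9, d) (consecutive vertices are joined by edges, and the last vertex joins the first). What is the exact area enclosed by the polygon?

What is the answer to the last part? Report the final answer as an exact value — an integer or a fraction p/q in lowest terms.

672

Step 1: total draws C(13,2) = 78; favorable C(7,2) = 21; P = 7/26; answer 7/26
Step 2: U1 = 7/26; threaded value p + q = 33; d = -5; cross terms: (1*25 - 17*-28)=501, (17*26 - 3*25)=367, (3*-5 - -9*26)=219, (-9*-28 - 1*-5)=257; twice the area = |1344| = 1344; area = 672; answer 672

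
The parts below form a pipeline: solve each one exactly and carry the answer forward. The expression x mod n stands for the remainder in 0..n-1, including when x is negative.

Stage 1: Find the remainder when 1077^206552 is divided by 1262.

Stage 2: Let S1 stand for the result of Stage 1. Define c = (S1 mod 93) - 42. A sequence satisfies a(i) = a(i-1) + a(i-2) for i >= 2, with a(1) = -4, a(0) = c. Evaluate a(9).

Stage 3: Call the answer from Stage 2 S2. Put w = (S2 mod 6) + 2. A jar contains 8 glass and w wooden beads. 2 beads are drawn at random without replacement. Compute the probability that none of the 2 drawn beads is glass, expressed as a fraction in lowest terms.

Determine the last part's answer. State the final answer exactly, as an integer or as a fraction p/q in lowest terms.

Stage 1: squarings mod 1262: 1077^1=1077, 1077^2=151, 1077^4=85, 1077^8=915, 1077^16=519, 1077^32=555, 1077^64=97, 1077^128=575, 1077^256=1243, 1077^512=361, 1077^1024=335, 1077^2048=1169, 1077^4096=1077, 1077^8192=151, 1077^16384=85, 1077^32768=915, 1077^65536=519, 1077^131072=555; 1077^206552 = 1077^8 * 1077^16 * 1077^64 * 1077^128 * 1077^512 * 1077^1024 * 1077^8192 * 1077^65536 * 1077^131072 = 115 (mod 1262); answer 115
Stage 2: S1 = 115; c = -20; a(2) = 1*(-4) + 1*(-20) = -24; iterating: a(2)=-24, a(3)=-28, a(4)=-52, a(5)=-80, a(6)=-132, a(7)=-212, a(8)=-344, a(9)=-556; answer -556
Stage 3: S2 = -556; w = 4; total draws C(12,2) = 66; favorable C(4,2) = 6; P = 1/11; answer 1/11

1/11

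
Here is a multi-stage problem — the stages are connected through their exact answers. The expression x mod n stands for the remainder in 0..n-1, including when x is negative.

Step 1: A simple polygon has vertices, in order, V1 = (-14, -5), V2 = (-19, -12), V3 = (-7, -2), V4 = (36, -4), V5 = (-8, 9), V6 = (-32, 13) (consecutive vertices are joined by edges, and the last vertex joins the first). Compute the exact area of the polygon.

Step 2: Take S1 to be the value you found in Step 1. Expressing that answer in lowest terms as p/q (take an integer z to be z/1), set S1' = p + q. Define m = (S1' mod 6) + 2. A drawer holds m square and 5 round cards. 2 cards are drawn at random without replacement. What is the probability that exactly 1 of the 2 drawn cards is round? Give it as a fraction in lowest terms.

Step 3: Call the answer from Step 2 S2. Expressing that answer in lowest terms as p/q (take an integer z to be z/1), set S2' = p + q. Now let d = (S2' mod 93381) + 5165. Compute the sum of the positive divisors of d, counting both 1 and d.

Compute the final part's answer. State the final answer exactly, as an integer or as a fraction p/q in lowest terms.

Step 1: cross terms: (-14*-12 - -19*-5)=73, (-19*-2 - -7*-12)=-46, (-7*-4 - 36*-2)=100, (36*9 - -8*-4)=292, (-8*13 - -32*9)=184, (-32*-5 - -14*13)=342; twice the area = |945| = 945; area = 945/2; answer 945/2
Step 2: S1 = 945/2; threaded value p + q = 947; m = 7; total draws C(12,2) = 66; favorable C(5,1)*C(7,1) = 35; P = 35/66; answer 35/66
Step 3: S2 = 35/66; threaded value p + q = 101; d = 5266; 5266 = 2 * 2633; sigma = (1 + 2) * (1 + 2633) = 3 * 2634 = 7902; answer 7902

7902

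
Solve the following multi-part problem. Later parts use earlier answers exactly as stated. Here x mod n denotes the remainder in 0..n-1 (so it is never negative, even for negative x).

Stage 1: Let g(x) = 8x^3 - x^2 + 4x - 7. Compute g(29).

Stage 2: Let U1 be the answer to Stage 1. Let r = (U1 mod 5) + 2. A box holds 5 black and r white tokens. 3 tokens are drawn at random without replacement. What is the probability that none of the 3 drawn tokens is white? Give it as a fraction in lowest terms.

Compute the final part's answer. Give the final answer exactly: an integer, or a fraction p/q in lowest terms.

Stage 1: 8*(29)^3 - 1*(29)^2 + 4*(29)^1 - 7 = (195112) + (-841) + (116) + (-7) = 194380; answer 194380
Stage 2: U1 = 194380; r = 2; total draws C(7,3) = 35; favorable C(5,3) = 10; P = 2/7; answer 2/7

2/7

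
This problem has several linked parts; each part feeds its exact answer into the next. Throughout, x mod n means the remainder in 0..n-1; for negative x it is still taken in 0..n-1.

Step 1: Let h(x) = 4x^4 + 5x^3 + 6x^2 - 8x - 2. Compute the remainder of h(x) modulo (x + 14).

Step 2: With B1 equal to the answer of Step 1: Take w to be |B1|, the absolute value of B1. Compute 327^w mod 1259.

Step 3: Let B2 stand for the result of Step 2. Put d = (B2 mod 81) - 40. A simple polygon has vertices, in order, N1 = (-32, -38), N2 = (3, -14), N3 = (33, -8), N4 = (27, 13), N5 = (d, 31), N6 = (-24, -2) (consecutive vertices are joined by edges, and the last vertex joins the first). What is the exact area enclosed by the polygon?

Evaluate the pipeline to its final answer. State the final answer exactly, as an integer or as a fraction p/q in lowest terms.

Step 1: remainder = value at the root: 4*(-14)^4 + 5*(-14)^3 + 6*(-14)^2 - 8*(-14)^1 - 2 = (153664) + (-13720) + (1176) + (112) + (-2) = 141230; answer 141230
Step 2: B1 = 141230; w = 141230; squarings mod 1259: 327^1=327, 327^2=1173, 327^4=1101, 327^8=1043, 327^16=73, 327^32=293, 327^64=237, 327^128=773, 327^256=763, 327^512=511, 327^1024=508, 327^2048=1228, 327^4096=961, 327^8192=674, 327^16384=1036, 327^32768=628, 327^65536=317, 327^131072=1028; 327^141230 = 327^2 * 327^4 * 327^8 * 327^32 * 327^128 * 327^256 * 327^512 * 327^1024 * 327^8192 * 327^131072 = 58 (mod 1259); answer 58
Step 3: B2 = 58; d = 18; cross terms: (-32*-14 - 3*-38)=562, (3*-8 - 33*-14)=438, (33*13 - 27*-8)=645, (27*31 - 18*13)=603, (18*-2 - -24*31)=708, (-24*-38 - -32*-2)=848; twice the area = |3804| = 3804; area = 1902; answer 1902

1902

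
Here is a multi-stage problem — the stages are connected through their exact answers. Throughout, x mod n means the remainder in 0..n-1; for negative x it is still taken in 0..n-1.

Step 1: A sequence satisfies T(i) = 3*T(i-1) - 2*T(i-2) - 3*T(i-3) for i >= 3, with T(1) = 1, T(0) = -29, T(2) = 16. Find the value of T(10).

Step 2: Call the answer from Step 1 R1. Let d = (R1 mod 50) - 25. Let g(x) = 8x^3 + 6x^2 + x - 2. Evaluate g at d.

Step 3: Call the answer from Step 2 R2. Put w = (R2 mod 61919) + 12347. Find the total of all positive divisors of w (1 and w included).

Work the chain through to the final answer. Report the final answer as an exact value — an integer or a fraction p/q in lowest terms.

19920

Step 1: T(3) = 3*(16) - 2*(1) - 3*(-29) = 133; iterating: T(3)=133, T(4)=364, T(5)=778, T(6)=1207, T(7)=973, T(8)=-1829, T(9)=-11054, T(10)=-32423; answer -32423
Step 2: R1 = -32423; d = 2; 8*(2)^3 + 6*(2)^2 + 1*(2)^1 - 2 = (64) + (24) + (2) + (-2) = 88; answer 88
Step 3: R2 = 88; w = 12435; 12435 = 3 * 5 * 829; sigma = (1 + 3) * (1 + 5) * (1 + 829) = 4 * 6 * 830 = 19920; answer 19920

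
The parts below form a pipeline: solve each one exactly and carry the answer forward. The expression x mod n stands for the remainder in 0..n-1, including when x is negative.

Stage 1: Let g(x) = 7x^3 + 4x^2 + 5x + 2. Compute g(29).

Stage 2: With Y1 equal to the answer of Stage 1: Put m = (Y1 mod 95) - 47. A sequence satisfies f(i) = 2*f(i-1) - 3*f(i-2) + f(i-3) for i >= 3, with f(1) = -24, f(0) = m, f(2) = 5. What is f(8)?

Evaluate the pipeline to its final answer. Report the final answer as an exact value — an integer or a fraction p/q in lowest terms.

102

Stage 1: 7*(29)^3 + 4*(29)^2 + 5*(29)^1 + 2 = (170723) + (3364) + (145) + (2) = 174234; answer 174234
Stage 2: Y1 = 174234; m = -43; f(3) = 2*(5) - 3*(-24) + 1*(-43) = 39; iterating: f(3)=39, f(4)=39, f(5)=-34, f(6)=-146, f(7)=-151, f(8)=102; answer 102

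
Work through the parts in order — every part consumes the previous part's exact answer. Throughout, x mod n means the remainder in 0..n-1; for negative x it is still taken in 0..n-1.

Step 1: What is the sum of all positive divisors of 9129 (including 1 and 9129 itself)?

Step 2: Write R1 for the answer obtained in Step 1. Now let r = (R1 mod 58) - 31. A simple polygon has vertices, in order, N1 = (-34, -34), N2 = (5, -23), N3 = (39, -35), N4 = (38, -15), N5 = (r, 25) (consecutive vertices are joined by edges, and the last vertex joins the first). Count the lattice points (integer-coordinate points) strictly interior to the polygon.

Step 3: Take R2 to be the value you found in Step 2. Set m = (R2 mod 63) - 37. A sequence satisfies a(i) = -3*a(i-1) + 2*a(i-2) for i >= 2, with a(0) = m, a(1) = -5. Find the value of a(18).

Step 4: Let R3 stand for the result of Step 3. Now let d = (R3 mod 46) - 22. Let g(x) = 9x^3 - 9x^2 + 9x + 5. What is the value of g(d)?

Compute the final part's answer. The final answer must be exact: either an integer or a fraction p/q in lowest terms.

41774

Step 1: 9129 = 3 * 17 * 179; sigma = (1 + 3) * (1 + 17) * (1 + 179) = 4 * 18 * 180 = 12960; answer 12960
Step 2: R1 = 12960; r = -5; cross terms: (-34*-23 - 5*-34)=952, (5*-35 - 39*-23)=722, (39*-15 - 38*-35)=745, (38*25 - -5*-15)=875, (-5*-34 - -34*25)=1020; twice the area = |4314| = 4314; area = 2157; boundary points = 1 + 2 + 1 + 1 + 1 = 6; strictly interior points = area - boundary/2 + 1 = 2155; answer 2155
Step 3: R2 = 2155; m = -24; a(2) = -3*(-5) + 2*(-24) = -33; iterating: a(2)=-33, a(3)=89, a(4)=-333, a(5)=1177, a(6)=-4197, a(7)=14945, a(8)=-53229, a(9)=189577, a(10)=-675189, a(11)=2404721, a(12)=-8564541, a(13)=30503065, a(14)=-108638277, a(15)=386920961, a(16)=-1378039437, a(17)=4907960233, a(18)=-17479959573; answer -17479959573
Step 4: R3 = -17479959573; d = 17; 9*(17)^3 - 9*(17)^2 + 9*(17)^1 + 5 = (44217) + (-2601) + (153) + (5) = 41774; answer 41774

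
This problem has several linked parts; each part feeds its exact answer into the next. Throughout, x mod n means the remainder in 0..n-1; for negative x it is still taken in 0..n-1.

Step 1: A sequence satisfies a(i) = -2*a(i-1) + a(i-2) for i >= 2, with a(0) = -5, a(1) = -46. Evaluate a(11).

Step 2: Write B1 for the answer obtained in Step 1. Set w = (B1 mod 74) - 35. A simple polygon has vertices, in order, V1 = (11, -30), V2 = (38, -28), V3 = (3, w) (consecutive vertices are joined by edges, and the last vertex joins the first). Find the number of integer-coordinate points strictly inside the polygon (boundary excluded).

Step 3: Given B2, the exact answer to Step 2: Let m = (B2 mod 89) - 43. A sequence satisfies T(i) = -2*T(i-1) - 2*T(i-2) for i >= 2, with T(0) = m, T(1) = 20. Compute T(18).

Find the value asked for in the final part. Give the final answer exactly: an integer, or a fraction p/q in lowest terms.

Step 1: a(2) = -2*(-46) + 1*(-5) = 87; iterating: a(2)=87, a(3)=-220, a(4)=527, a(5)=-1274, a(6)=3075, a(7)=-7424, a(8)=17923, a(9)=-43270, a(10)=104463, a(11)=-252196; answer -252196
Step 2: B1 = -252196; w = 35; cross terms: (11*-28 - 38*-30)=832, (38*35 - 3*-28)=1414, (3*-30 - 11*35)=-475; twice the area = |1771| = 1771; area = 1771/2; boundary points = 1 + 7 + 1 = 9; strictly interior points = area - boundary/2 + 1 = 882; answer 882
Step 3: B2 = 882; m = 38; T(2) = -2*(20) - 2*(38) = -116; iterating: T(2)=-116, T(3)=192, T(4)=-152, T(5)=-80, T(6)=464, T(7)=-768, T(8)=608, T(9)=320, T(10)=-1856, T(11)=3072, T(12)=-2432, T(13)=-1280, T(14)=7424, T(15)=-12288, T(16)=9728, T(17)=5120, T(18)=-29696; answer -29696

-29696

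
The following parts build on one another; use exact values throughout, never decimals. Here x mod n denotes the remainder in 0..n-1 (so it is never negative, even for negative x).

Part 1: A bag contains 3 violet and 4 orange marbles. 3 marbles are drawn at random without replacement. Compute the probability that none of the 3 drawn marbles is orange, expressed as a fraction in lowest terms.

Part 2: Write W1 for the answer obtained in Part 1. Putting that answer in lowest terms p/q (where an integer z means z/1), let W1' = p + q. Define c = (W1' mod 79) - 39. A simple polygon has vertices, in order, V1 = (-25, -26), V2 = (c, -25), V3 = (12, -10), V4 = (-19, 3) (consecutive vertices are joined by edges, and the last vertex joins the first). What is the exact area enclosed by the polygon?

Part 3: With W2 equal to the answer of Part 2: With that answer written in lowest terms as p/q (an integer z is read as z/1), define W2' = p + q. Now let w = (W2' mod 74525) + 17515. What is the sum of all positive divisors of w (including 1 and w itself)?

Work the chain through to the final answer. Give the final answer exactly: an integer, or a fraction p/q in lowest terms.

39390

Part 1: total draws C(7,3) = 35; favorable C(3,3) = 1; P = 1/35; answer 1/35
Part 2: W1 = 1/35; threaded value p + q = 36; c = -3; cross terms: (-25*-25 - -3*-26)=547, (-3*-10 - 12*-25)=330, (12*3 - -19*-10)=-154, (-19*-26 - -25*3)=569; twice the area = |1292| = 1292; area = 646; answer 646
Part 3: W2 = 646; threaded value p + q = 647; w = 18162; 18162 = 2 * 3^2 * 1009; sigma = (1 + 2) * (1 + 3 + 9) * (1 + 1009) = 3 * 13 * 1010 = 39390; answer 39390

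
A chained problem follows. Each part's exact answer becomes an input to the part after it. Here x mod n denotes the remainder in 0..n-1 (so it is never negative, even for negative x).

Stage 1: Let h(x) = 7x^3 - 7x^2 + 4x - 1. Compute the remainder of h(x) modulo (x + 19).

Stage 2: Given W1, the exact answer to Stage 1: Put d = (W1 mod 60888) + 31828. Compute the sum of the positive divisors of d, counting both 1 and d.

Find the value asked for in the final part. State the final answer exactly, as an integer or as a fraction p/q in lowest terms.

Stage 1: remainder = value at the root: 7*(-19)^3 - 7*(-19)^2 + 4*(-19)^1 - 1 = (-48013) + (-2527) + (-76) + (-1) = -50617; answer -50617
Stage 2: W1 = -50617; d = 42099; 42099 = 3 * 14033; sigma = (1 + 3) * (1 + 14033) = 4 * 14034 = 56136; answer 56136

56136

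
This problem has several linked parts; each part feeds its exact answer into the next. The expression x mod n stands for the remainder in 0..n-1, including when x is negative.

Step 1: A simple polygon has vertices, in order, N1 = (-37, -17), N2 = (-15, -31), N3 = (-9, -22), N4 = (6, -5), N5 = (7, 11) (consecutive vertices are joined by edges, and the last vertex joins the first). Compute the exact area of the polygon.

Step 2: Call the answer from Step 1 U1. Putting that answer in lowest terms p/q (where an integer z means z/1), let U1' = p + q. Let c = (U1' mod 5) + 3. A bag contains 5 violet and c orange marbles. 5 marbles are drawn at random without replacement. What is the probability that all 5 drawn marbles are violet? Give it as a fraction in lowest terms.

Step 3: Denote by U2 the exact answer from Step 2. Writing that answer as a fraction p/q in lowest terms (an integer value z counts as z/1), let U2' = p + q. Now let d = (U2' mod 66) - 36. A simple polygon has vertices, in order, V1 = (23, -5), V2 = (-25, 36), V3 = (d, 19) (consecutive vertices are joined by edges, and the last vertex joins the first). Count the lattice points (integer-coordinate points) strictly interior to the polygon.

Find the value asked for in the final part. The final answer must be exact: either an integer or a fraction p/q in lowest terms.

616

Step 1: cross terms: (-37*-31 - -15*-17)=892, (-15*-22 - -9*-31)=51, (-9*-5 - 6*-22)=177, (6*11 - 7*-5)=101, (7*-17 - -37*11)=288; twice the area = |1509| = 1509; area = 1509/2; answer 1509/2
Step 2: U1 = 1509/2; threaded value p + q = 1511; c = 4; total draws C(9,5) = 126; favorable C(5,5) = 1; P = 1/126; answer 1/126
Step 3: U2 = 1/126; threaded value p + q = 127; d = 25; cross terms: (23*36 - -25*-5)=703, (-25*19 - 25*36)=-1375, (25*-5 - 23*19)=-562; twice the area = |-1234| = 1234; area = 617; boundary points = 1 + 1 + 2 = 4; strictly interior points = area - boundary/2 + 1 = 616; answer 616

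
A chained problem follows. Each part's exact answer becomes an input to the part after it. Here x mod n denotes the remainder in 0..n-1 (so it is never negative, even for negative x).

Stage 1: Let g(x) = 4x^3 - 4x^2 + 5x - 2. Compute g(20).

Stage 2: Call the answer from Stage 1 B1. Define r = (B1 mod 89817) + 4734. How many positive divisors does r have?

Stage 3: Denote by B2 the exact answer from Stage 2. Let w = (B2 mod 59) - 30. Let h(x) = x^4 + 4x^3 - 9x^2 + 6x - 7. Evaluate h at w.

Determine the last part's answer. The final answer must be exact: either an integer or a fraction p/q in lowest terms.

Stage 1: 4*(20)^3 - 4*(20)^2 + 5*(20)^1 - 2 = (32000) + (-1600) + (100) + (-2) = 30498; answer 30498
Stage 2: B1 = 30498; r = 35232; 35232 = 2^5 * 3 * 367; number of divisors = (5+1) * (1+1) * (1+1) = 24; answer 24
Stage 3: B2 = 24; w = -6; 1*(-6)^4 + 4*(-6)^3 - 9*(-6)^2 + 6*(-6)^1 - 7 = (1296) + (-864) + (-324) + (-36) + (-7) = 65; answer 65

65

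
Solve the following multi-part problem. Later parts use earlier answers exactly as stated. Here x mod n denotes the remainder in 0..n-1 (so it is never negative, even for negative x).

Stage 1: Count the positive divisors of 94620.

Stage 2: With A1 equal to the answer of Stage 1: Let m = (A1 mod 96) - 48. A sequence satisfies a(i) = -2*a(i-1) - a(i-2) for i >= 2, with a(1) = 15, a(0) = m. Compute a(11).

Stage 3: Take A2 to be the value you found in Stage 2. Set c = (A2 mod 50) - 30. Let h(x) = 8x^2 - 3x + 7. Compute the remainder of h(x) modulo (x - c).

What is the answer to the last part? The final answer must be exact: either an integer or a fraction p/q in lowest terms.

Stage 1: 94620 = 2^2 * 3 * 5 * 19 * 83; number of divisors = (2+1) * (1+1) * (1+1) * (1+1) * (1+1) = 48; answer 48
Stage 2: A1 = 48; m = 0; a(2) = -2*(15) - 1*(0) = -30; iterating: a(2)=-30, a(3)=45, a(4)=-60, a(5)=75, a(6)=-90, a(7)=105, a(8)=-120, a(9)=135, a(10)=-150, a(11)=165; answer 165
Stage 3: A2 = 165; c = -15; remainder = value at the root: 8*(-15)^2 - 3*(-15)^1 + 7 = (1800) + (45) + (7) = 1852; answer 1852

1852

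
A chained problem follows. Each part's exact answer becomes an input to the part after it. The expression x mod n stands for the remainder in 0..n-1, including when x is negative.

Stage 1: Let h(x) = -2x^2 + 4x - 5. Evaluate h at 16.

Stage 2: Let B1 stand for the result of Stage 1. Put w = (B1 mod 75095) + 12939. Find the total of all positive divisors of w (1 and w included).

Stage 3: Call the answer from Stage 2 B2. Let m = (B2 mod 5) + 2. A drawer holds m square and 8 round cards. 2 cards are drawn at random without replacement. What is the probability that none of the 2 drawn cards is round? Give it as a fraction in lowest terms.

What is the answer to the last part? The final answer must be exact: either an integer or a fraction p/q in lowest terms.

Stage 1: -2*(16)^2 + 4*(16)^1 - 5 = (-512) + (64) + (-5) = -453; answer -453
Stage 2: B1 = -453; w = 87581; 87581 = 13 * 6737; sigma = (1 + 13) * (1 + 6737) = 14 * 6738 = 94332; answer 94332
Stage 3: B2 = 94332; m = 4; total draws C(12,2) = 66; favorable C(4,2) = 6; P = 1/11; answer 1/11

1/11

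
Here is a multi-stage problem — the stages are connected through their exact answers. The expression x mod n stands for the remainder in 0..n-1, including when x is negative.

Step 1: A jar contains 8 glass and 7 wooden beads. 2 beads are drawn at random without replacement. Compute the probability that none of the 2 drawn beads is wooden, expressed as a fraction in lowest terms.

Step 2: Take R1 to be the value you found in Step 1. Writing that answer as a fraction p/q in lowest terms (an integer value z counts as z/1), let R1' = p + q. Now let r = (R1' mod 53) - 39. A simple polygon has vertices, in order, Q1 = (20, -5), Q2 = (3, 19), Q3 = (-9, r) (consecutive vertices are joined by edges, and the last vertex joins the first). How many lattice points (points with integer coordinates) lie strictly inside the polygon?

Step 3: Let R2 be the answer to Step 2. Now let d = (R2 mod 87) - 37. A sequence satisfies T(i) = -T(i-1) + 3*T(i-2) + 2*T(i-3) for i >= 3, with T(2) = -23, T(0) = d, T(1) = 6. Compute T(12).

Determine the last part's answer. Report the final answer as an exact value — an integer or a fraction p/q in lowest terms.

Step 1: total draws C(15,2) = 105; favorable C(8,2) = 28; P = 4/15; answer 4/15
Step 2: R1 = 4/15; threaded value p + q = 19; r = -20; cross terms: (20*19 - 3*-5)=395, (3*-20 - -9*19)=111, (-9*-5 - 20*-20)=445; twice the area = |951| = 951; area = 951/2; boundary points = 1 + 3 + 1 = 5; strictly interior points = area - boundary/2 + 1 = 474; answer 474
Step 3: R2 = 474; d = 2; T(3) = -1*(-23) + 3*(6) + 2*(2) = 45; iterating: T(3)=45, T(4)=-102, T(5)=191, T(6)=-407, T(7)=776, T(8)=-1615, T(9)=3129, T(10)=-6422, T(11)=12579, T(12)=-25587; answer -25587

-25587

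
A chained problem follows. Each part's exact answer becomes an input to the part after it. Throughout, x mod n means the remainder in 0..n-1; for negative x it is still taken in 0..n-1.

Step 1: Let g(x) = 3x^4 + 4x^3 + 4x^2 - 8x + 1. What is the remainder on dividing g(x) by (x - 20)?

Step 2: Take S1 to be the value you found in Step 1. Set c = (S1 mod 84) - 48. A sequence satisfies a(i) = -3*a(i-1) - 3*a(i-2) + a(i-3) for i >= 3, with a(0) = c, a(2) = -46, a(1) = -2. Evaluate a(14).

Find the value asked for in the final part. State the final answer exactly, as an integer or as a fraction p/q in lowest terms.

Step 1: remainder = value at the root: 3*(20)^4 + 4*(20)^3 + 4*(20)^2 - 8*(20)^1 + 1 = (480000) + (32000) + (1600) + (-160) + (1) = 513441; answer 513441
Step 2: S1 = 513441; c = -15; a(3) = -3*(-46) - 3*(-2) + 1*(-15) = 129; iterating: a(3)=129, a(4)=-251, a(5)=320, a(6)=-78, a(7)=-977, a(8)=3485, a(9)=-7602, a(10)=11374, a(11)=-7831, a(12)=-18231, a(13)=89560, a(14)=-221818; answer -221818

-221818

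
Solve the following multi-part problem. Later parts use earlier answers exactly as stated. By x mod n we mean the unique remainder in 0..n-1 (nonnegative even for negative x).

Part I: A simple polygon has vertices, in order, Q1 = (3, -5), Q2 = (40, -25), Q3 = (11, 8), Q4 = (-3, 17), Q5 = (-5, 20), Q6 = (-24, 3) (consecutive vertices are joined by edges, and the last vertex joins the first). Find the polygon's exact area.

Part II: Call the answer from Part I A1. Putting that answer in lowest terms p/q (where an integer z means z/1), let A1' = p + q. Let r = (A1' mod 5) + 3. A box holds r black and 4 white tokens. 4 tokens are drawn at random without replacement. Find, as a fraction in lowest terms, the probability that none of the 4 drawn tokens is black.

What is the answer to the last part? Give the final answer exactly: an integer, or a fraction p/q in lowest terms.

1/126

Part I: cross terms: (3*-25 - 40*-5)=125, (40*8 - 11*-25)=595, (11*17 - -3*8)=211, (-3*20 - -5*17)=25, (-5*3 - -24*20)=465, (-24*-5 - 3*3)=111; twice the area = |1532| = 1532; area = 766; answer 766
Part II: A1 = 766; threaded value p + q = 767; r = 5; total draws C(9,4) = 126; favorable C(4,4) = 1; P = 1/126; answer 1/126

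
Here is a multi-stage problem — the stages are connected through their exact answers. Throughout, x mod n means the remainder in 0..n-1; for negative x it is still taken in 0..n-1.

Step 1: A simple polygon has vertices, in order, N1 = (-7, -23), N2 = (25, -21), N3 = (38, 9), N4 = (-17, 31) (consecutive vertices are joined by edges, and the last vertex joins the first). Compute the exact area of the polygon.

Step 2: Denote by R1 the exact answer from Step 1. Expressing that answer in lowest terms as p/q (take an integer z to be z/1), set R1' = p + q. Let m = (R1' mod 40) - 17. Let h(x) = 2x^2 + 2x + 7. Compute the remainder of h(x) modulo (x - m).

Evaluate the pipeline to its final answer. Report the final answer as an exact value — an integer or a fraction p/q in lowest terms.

Step 1: cross terms: (-7*-21 - 25*-23)=722, (25*9 - 38*-21)=1023, (38*31 - -17*9)=1331, (-17*-23 - -7*31)=608; twice the area = |3684| = 3684; area = 1842; answer 1842
Step 2: R1 = 1842; threaded value p + q = 1843; m = -14; remainder = value at the root: 2*(-14)^2 + 2*(-14)^1 + 7 = (392) + (-28) + (7) = 371; answer 371

371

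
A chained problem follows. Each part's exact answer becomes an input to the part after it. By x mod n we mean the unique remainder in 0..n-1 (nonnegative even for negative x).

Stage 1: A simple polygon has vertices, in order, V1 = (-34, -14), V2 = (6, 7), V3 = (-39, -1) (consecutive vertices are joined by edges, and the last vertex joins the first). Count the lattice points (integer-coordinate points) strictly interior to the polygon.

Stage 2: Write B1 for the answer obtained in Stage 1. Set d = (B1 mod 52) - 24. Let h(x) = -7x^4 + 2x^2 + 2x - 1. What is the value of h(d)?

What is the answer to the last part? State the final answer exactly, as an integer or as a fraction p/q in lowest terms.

-2321329

Stage 1: cross terms: (-34*7 - 6*-14)=-154, (6*-1 - -39*7)=267, (-39*-14 - -34*-1)=512; twice the area = |625| = 625; area = 625/2; boundary points = 1 + 1 + 1 = 3; strictly interior points = area - boundary/2 + 1 = 312; answer 312
Stage 2: B1 = 312; d = -24; -7*(-24)^4 + 2*(-24)^2 + 2*(-24)^1 - 1 = (-2322432) + (1152) + (-48) + (-1) = -2321329; answer -2321329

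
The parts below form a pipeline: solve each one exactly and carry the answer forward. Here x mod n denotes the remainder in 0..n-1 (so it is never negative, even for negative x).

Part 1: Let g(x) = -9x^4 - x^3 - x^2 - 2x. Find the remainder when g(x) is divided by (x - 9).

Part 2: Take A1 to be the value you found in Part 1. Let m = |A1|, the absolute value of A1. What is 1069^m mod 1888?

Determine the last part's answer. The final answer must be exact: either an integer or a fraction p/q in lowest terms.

Part 1: remainder = value at the root: -9*(9)^4 - 1*(9)^3 - 1*(9)^2 - 2*(9)^1 = (-59049) + (-729) + (-81) + (-18) = -59877; answer -59877
Part 2: A1 = -59877; m = 59877; squarings mod 1888: 1069^1=1069, 1069^2=521, 1069^4=1457, 1069^8=737, 1069^16=1313, 1069^32=225, 1069^64=1537, 1069^128=481, 1069^256=1025, 1069^512=897, 1069^1024=321, 1069^2048=1089, 1069^4096=257, 1069^8192=1857, 1069^16384=961, 1069^32768=289; 1069^59877 = 1069^1 * 1069^4 * 1069^32 * 1069^64 * 1069^128 * 1069^256 * 1069^2048 * 1069^8192 * 1069^16384 * 1069^32768 = 765 (mod 1888); answer 765

765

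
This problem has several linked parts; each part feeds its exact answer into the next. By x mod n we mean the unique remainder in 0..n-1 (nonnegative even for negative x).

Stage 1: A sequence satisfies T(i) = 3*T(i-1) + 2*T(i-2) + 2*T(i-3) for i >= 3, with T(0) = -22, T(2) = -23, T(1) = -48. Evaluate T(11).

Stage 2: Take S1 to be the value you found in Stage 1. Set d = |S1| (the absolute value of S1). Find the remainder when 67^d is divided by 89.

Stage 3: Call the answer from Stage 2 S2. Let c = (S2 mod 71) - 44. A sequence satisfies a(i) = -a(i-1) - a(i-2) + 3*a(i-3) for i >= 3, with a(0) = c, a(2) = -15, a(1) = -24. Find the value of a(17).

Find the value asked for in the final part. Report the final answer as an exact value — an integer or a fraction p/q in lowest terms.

Stage 1: T(3) = 3*(-23) + 2*(-48) + 2*(-22) = -209; iterating: T(3)=-209, T(4)=-769, T(5)=-2771, T(6)=-10269, T(7)=-37887, T(8)=-139741, T(9)=-515535, T(10)=-1901861, T(11)=-7016135; answer -7016135
Stage 2: S1 = -7016135; d = 7016135; squarings mod 89: 67^1=67, 67^2=39, 67^4=8, 67^8=64, 67^16=2, 67^32=4, 67^64=16, 67^128=78, 67^256=32, 67^512=45, 67^1024=67, 67^2048=39, 67^4096=8, 67^8192=64, 67^16384=2, 67^32768=4, 67^65536=16, 67^131072=78, 67^262144=32, 67^524288=45, 67^1048576=67, 67^2097152=39, 67^4194304=8; 67^7016135 = 67^1 * 67^2 * 67^4 * 67^64 * 67^128 * 67^512 * 67^1024 * 67^2048 * 67^65536 * 67^131072 * 67^524288 * 67^2097152 * 67^4194304 = 2 (mod 89); answer 2
Stage 3: S2 = 2; c = -42; a(3) = -1*(-15) - 1*(-24) + 3*(-42) = -87; iterating: a(3)=-87, a(4)=30, a(5)=12, a(6)=-303, a(7)=381, a(8)=-42, a(9)=-1248, a(10)=2433, a(11)=-1311, a(12)=-4866, a(13)=13476, a(14)=-12543, a(15)=-15531, a(16)=68502, a(17)=-90600; answer -90600

-90600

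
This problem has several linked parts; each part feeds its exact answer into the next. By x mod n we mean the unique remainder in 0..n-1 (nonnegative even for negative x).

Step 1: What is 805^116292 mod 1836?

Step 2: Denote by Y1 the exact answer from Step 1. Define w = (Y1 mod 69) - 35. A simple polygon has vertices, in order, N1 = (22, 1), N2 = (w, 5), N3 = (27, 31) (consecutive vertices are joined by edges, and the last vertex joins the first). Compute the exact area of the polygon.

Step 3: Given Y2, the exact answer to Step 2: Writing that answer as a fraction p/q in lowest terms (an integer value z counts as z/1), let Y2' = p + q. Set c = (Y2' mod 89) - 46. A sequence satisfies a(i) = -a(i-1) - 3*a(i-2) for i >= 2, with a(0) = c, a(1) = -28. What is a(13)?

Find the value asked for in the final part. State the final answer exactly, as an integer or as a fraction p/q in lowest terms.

Step 1: squarings mod 1836: 805^1=805, 805^2=1753, 805^4=1381, 805^8=1393, 805^16=1633, 805^32=817, 805^64=1021, 805^128=1429, 805^256=409, 805^512=205, 805^1024=1633, 805^2048=817, 805^4096=1021, 805^8192=1429, 805^16384=409, 805^32768=205, 805^65536=1633; 805^116292 = 805^4 * 805^64 * 805^512 * 805^1024 * 805^16384 * 805^32768 * 805^65536 = 361 (mod 1836); answer 361
Step 2: Y1 = 361; w = -19; cross terms: (22*5 - -19*1)=129, (-19*31 - 27*5)=-724, (27*1 - 22*31)=-655; twice the area = |-1250| = 1250; area = 625; answer 625
Step 3: Y2 = 625; threaded value p + q = 626; c = -43; a(2) = -1*(-28) - 3*(-43) = 157; iterating: a(2)=157, a(3)=-73, a(4)=-398, a(5)=617, a(6)=577, a(7)=-2428, a(8)=697, a(9)=6587, a(10)=-8678, a(11)=-11083, a(12)=37117, a(13)=-3868; answer -3868

-3868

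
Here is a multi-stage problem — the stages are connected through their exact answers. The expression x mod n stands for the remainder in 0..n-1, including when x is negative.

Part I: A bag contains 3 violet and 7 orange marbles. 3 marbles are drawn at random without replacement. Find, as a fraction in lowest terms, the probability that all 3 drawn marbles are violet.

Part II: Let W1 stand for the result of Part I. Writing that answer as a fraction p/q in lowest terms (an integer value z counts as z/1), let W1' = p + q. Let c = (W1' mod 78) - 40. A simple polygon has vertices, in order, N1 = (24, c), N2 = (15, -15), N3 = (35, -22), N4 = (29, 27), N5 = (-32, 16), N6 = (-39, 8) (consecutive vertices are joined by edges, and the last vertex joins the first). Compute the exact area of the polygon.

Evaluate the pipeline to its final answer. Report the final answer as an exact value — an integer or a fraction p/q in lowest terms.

Part I: total draws C(10,3) = 120; favorable C(3,3) = 1; P = 1/120; answer 1/120
Part II: W1 = 1/120; threaded value p + q = 121; c = 3; cross terms: (24*-15 - 15*3)=-405, (15*-22 - 35*-15)=195, (35*27 - 29*-22)=1583, (29*16 - -32*27)=1328, (-32*8 - -39*16)=368, (-39*3 - 24*8)=-309; twice the area = |2760| = 2760; area = 1380; answer 1380

1380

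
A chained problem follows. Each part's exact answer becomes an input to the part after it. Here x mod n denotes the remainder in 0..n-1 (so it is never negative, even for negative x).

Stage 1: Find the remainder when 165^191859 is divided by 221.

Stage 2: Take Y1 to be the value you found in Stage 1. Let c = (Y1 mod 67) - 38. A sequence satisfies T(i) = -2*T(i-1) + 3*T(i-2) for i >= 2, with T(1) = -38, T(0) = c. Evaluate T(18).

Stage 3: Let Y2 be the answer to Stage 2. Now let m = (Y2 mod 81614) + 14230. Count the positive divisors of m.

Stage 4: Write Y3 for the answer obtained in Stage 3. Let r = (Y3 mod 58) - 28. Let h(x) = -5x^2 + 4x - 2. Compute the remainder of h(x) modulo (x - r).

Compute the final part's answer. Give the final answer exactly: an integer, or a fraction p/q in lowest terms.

-1346

Stage 1: squarings mod 221: 165^1=165, 165^2=42, 165^4=217, 165^8=16, 165^16=35, 165^32=120, 165^64=35, 165^128=120, 165^256=35, 165^512=120, 165^1024=35, 165^2048=120, 165^4096=35, 165^8192=120, 165^16384=35, 165^32768=120, 165^65536=35, 165^131072=120; 165^191859 = 165^1 * 165^2 * 165^16 * 165^32 * 165^64 * 165^256 * 165^1024 * 165^2048 * 165^8192 * 165^16384 * 165^32768 * 165^131072 = 79 (mod 221); answer 79
Stage 2: Y1 = 79; c = -26; T(2) = -2*(-38) + 3*(-26) = -2; iterating: T(2)=-2, T(3)=-110, T(4)=214, T(5)=-758, T(6)=2158, T(7)=-6590, T(8)=19654, T(9)=-59078, T(10)=177118, T(11)=-531470, T(12)=1594294, T(13)=-4782998, T(14)=14348878, T(15)=-43046750, T(16)=129140134, T(17)=-387420518, T(18)=1162261438; answer 1162261438
Stage 3: Y2 = 1162261438; m = 92308; 92308 = 2^2 * 47 * 491; number of divisors = (2+1) * (1+1) * (1+1) = 12; answer 12
Stage 4: Y3 = 12; r = -16; remainder = value at the root: -5*(-16)^2 + 4*(-16)^1 - 2 = (-1280) + (-64) + (-2) = -1346; answer -1346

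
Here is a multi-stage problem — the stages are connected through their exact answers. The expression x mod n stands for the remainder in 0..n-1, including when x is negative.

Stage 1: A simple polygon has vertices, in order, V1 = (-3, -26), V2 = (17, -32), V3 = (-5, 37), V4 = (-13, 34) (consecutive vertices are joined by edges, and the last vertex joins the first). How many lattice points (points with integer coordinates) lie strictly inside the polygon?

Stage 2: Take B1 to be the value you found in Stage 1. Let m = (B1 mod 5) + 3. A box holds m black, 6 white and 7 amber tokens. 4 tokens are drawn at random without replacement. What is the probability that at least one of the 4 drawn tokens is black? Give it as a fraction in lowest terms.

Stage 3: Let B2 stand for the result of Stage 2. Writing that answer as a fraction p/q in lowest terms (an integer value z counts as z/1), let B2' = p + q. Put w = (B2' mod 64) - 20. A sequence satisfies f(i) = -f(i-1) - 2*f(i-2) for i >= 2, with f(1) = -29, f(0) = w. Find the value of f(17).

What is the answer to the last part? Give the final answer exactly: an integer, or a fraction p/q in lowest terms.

Stage 1: cross terms: (-3*-32 - 17*-26)=538, (17*37 - -5*-32)=469, (-5*34 - -13*37)=311, (-13*-26 - -3*34)=440; twice the area = |1758| = 1758; area = 879; boundary points = 2 + 1 + 1 + 10 = 14; strictly interior points = area - boundary/2 + 1 = 873; answer 873
Stage 2: B1 = 873; m = 6; total draws C(19,4) = 3876; complement C(13,4) = 715; favorable 3876 - 715 = 3161; P = 3161/3876; answer 3161/3876
Stage 3: B2 = 3161/3876; threaded value p + q = 7037; w = 41; f(2) = -1*(-29) - 2*(41) = -53; iterating: f(2)=-53, f(3)=111, f(4)=-5, f(5)=-217, f(6)=227, f(7)=207, f(8)=-661, f(9)=247, f(10)=1075, f(11)=-1569, f(12)=-581, f(13)=3719, f(14)=-2557, f(15)=-4881, f(16)=9995, f(17)=-233; answer -233

-233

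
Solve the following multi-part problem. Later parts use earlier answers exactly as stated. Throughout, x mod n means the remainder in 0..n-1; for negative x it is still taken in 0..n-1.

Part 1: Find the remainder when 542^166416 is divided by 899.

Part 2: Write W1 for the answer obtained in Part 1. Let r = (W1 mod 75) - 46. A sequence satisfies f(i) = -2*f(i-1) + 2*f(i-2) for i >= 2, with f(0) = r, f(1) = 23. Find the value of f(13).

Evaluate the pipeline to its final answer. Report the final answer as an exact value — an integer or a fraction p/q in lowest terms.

1239872

Part 1: squarings mod 899: 542^1=542, 542^2=690, 542^4=529, 542^8=252, 542^16=574, 542^32=442, 542^64=281, 542^128=748, 542^256=326, 542^512=194, 542^1024=777, 542^2048=500, 542^4096=78, 542^8192=690, 542^16384=529, 542^32768=252, 542^65536=574, 542^131072=442; 542^166416 = 542^16 * 542^512 * 542^2048 * 542^32768 * 542^131072 = 140 (mod 899); answer 140
Part 2: W1 = 140; r = 19; f(2) = -2*(23) + 2*(19) = -8; iterating: f(2)=-8, f(3)=62, f(4)=-140, f(5)=404, f(6)=-1088, f(7)=2984, f(8)=-8144, f(9)=22256, f(10)=-60800, f(11)=166112, f(12)=-453824, f(13)=1239872; answer 1239872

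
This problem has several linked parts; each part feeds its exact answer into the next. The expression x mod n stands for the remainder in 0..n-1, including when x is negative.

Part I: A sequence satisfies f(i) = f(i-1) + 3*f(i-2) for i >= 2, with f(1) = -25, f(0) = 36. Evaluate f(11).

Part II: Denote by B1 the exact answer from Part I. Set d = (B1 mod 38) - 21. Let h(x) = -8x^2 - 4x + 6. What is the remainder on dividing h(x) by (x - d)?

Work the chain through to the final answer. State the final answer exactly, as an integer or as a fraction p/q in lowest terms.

-1194

Part I: f(2) = 1*(-25) + 3*(36) = 83; iterating: f(2)=83, f(3)=8, f(4)=257, f(5)=281, f(6)=1052, f(7)=1895, f(8)=5051, f(9)=10736, f(10)=25889, f(11)=58097; answer 58097
Part II: B1 = 58097; d = 12; remainder = value at the root: -8*(12)^2 - 4*(12)^1 + 6 = (-1152) + (-48) + (6) = -1194; answer -1194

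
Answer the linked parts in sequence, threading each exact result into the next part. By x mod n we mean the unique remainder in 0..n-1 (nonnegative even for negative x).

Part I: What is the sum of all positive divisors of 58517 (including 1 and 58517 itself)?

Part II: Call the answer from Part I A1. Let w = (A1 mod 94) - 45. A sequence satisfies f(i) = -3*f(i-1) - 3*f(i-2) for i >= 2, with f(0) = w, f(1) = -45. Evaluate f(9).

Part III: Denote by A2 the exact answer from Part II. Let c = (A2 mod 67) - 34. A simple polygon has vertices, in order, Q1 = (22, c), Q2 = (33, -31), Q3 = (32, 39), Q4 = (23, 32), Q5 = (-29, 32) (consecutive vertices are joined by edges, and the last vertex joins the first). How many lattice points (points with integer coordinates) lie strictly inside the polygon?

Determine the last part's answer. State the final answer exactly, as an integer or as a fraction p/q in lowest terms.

Part I: 58517 = 163 * 359; sigma = (1 + 163) * (1 + 359) = 164 * 360 = 59040; answer 59040
Part II: A1 = 59040; w = -37; f(2) = -3*(-45) - 3*(-37) = 246; iterating: f(2)=246, f(3)=-603, f(4)=1071, f(5)=-1404, f(6)=999, f(7)=1215, f(8)=-6642, f(9)=16281; answer 16281
Part III: A2 = 16281; c = -34; cross terms: (22*-31 - 33*-34)=440, (33*39 - 32*-31)=2279, (32*32 - 23*39)=127, (23*32 - -29*32)=1664, (-29*-34 - 22*32)=282; twice the area = |4792| = 4792; area = 2396; boundary points = 1 + 1 + 1 + 52 + 3 = 58; strictly interior points = area - boundary/2 + 1 = 2368; answer 2368

2368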